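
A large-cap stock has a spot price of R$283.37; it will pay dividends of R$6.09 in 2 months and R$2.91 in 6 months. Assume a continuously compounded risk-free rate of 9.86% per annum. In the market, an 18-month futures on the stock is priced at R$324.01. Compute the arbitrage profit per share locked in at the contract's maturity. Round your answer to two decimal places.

PV(dividends) I = 6.09·e^(−0.0986·2/12) + 2.91·e^(−0.0986·6/12) = 8.7608
Fair futures F* = (S − I)·e^(rT) = (283.37 − 8.7608)·e^0.147900 = 274.6092 × 1.159397 = 318.3811
Market R$324.01 > fair 318.3811: forward overpriced → cash-and-carry (borrow at r, buy the stock and collect the dividends, short the forward).
Profit at T = |F_mkt − F*| = |324.01 − 318.3811| = R$5.63 per share

R$5.63 per share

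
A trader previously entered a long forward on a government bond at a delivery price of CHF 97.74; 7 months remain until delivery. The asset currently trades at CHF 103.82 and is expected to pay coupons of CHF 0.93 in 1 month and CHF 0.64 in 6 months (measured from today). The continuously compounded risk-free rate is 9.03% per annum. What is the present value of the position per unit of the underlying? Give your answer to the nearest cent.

PV(remaining coupons) I = 0.93·e^(−0.0903·1/12) + 0.64·e^(−0.0903·6/12) = 1.5348
Current forward F = (S − I)·e^(rT) = (103.82 − 1.5348)·e^(0.0903·7/12) = 102.2852 × 1.054087 = 107.8175
Value (long) = (F − K)·e^(−rT) = (107.8175 − 97.74) × 0.948688 = 9.5604
Value = CHF 9.56

CHF 9.56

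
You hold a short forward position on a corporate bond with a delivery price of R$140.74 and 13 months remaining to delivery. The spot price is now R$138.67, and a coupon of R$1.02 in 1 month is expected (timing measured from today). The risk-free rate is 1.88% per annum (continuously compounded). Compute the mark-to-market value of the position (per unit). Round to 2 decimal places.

R$0.25

PV(remaining coupons) I = 1.02·e^(−0.0188·1/12) = 1.0184
Current forward F = (S − I)·e^(rT) = (138.67 − 1.0184)·e^(0.0188·13/12) = 137.6516 × 1.020575 = 140.4838
Value (long) = (F − K)·e^(−rT) = (140.4838 − 140.74) × 0.979839 = -0.2510
Short position value = −(long value) = R$0.25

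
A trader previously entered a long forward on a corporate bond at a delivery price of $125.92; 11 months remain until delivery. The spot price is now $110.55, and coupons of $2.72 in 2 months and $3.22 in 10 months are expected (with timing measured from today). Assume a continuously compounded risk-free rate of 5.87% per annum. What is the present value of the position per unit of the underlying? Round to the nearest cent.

PV(remaining coupons) I = 2.72·e^(−0.0587·2/12) + 3.22·e^(−0.0587·10/12) = 5.7598
Current forward F = (S − I)·e^(rT) = (110.55 − 5.7598)·e^(0.0587·11/12) = 104.7902 × 1.055282 = 110.5832
Value (long) = (F − K)·e^(−rT) = (110.5832 − 125.92) × 0.947614 = -14.5334
Value = -$14.53

-$14.53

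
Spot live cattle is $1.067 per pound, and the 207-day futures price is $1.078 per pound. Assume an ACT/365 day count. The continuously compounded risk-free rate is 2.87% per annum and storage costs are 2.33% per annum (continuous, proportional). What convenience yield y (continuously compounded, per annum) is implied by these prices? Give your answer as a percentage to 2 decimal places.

3.39%

F = S·e^((r+u−y)T) ⇒ (r+u−y) = ln(F/S)/T
ln(1.078/1.067) = 0.010257; /T ⇒ 0.018086
y = r + u − ln(F/S)/T = 0.0287 + 0.0233 − 0.018086 = 0.033914
y = 3.39%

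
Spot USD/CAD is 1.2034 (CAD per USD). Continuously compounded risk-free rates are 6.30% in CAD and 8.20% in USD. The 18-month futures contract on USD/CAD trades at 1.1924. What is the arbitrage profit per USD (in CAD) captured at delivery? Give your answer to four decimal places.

0.0228 per USD (in CAD)

Fair futures: F* = S·e^(carry·T), with carry = (r_CAD − r_USD) = 0.0630 − 0.0820 = -0.0190
F* = 1.2034 · e^(-0.0190 × 18/12) = 1.2034 · e^-0.028500 = 1.2034 × 0.971902 = 1.1696
Market 1.1924 > fair 1.1696: forward overpriced → cash-and-carry (buy spot, short the forward).
At maturity, profit = |F_mkt − F*| = |1.1924 − 1.1696| = 0.0228 per USD (in CAD)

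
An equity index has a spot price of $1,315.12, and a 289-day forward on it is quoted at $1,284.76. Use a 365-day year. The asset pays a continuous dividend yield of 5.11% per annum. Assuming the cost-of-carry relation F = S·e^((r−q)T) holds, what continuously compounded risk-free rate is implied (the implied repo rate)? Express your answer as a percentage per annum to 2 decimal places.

2.16%

From F = S·e^((r−q)T): (r − q) = ln(F/S)/T
ln(1284.76/1315.12) = ln(0.976915) = -0.023356
(r − q) = -0.023356 / (289/365) = -0.029498
r = ln(F/S)/T + q = -0.029498 + 0.0511 = 0.021602
r = 2.16%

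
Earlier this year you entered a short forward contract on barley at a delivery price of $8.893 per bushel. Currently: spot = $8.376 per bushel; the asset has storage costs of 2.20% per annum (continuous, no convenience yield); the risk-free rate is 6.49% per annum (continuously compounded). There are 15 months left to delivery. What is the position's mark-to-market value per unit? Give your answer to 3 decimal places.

Current fair forward for the remaining 15 months: F = S·e^((r + u)·T), (r + u) = 0.0649 + 0.0220 = 0.0869
F = 8.376 · e^(0.0869 × 15/12) = 8.376 × 1.114744 = 9.3371
Value of long forward = (F − K)·e^(−rT) = (9.3371 − 8.893) · e^(−0.0649·15/12)
= 0.4441 × 0.922078 = 0.409
Short position value = −(long value) = -$0.409

-$0.409 per bushel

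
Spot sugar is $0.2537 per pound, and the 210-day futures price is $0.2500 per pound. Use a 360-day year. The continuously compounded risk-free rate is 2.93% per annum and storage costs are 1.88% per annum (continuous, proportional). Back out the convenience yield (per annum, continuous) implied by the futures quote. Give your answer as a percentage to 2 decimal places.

7.33%

F = S·e^((r+u−y)T) ⇒ (r+u−y) = ln(F/S)/T
ln(0.2500/0.2537) = -0.014692; /T ⇒ -0.025186
y = r + u − ln(F/S)/T = 0.0293 + 0.0188 + 0.025186 = 0.073286
y = 7.33%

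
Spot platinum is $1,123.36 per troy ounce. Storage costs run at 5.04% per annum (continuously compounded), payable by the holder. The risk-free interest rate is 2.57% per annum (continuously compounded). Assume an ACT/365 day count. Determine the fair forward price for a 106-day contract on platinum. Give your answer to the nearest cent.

Net carry = r + u − y = 0.0257 + 0.0504 − 0.0000 = 0.0761
F = S·e^((r+u−y)T) = 1123.36 · e^(0.0761 × 106/365) = 1123.36 · e^0.02210027
= 1123.36 × 1.02234629 = $1,148.46 per troy ounce

$1,148.46 per troy ounce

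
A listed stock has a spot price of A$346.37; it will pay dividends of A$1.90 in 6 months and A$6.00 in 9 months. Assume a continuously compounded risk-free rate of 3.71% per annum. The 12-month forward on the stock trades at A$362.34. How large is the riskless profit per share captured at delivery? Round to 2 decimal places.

PV(dividends) I = 1.90·e^(−0.0371·6/12) + 6.00·e^(−0.0371·9/12) = 7.7004
Fair forward F* = (S − I)·e^(rT) = (346.37 − 7.7004)·e^0.037100 = 338.6696 × 1.037797 = 351.4703
Market A$362.34 > fair 351.4703: forward overpriced → cash-and-carry (borrow at r, buy the stock and collect the dividends, short the forward).
Profit at T = |F_mkt − F*| = |362.34 − 351.4703| = A$10.87 per share

A$10.87 per share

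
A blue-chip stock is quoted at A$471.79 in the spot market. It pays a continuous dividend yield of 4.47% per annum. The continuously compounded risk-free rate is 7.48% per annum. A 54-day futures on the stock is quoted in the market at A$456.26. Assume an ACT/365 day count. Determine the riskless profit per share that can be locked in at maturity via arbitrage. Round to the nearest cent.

A$17.64 per share

Fair futures: F* = S·e^(carry·T), with carry = (r − q) = 0.0748 − 0.0447 = 0.0301
F* = 471.79 · e^(0.0301 × 54/365) = 471.79 · e^0.004453 = 471.79 × 1.004463 = A$473.8956
Market A$456.26 < fair A$473.8956: forward underpriced → reverse cash-and-carry (short spot, go long the forward).
At maturity, profit = |F_mkt − F*| = |456.26 − 473.8956| = A$17.64 per share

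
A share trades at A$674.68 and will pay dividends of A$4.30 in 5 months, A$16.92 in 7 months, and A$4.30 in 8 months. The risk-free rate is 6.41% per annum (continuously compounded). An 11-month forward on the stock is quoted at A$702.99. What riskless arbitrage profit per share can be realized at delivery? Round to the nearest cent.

A$13.57 per share

PV(dividends) I = 4.30·e^(−0.0641·5/12) + 16.92·e^(−0.0641·7/12) + 4.30·e^(−0.0641·8/12) = 24.6058
Fair forward F* = (S − I)·e^(rT) = (674.68 − 24.6058)·e^0.058758 = 650.0742 × 1.060519 = 689.4160
Market A$702.99 > fair 689.4160: forward overpriced → cash-and-carry (borrow at r, buy the stock and collect the dividends, short the forward).
Profit at T = |F_mkt − F*| = |702.99 − 689.4160| = A$13.57 per share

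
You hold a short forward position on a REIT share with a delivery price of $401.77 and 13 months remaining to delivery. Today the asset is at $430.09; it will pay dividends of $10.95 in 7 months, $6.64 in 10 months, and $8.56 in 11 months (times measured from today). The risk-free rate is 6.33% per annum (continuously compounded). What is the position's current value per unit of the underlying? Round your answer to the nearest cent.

PV(remaining dividends) I = 10.95·e^(−0.0633·7/12) + 6.64·e^(−0.0633·10/12) + 8.56·e^(−0.0633·11/12) = 24.9293
Current forward F = (S − I)·e^(rT) = (430.09 − 24.9293)·e^(0.0633·13/12) = 405.1607 × 1.070981 = 433.9194
Value (long) = (F − K)·e^(−rT) = (433.9194 − 401.77) × 0.933723 = 30.0186
Short position value = −(long value) = -$30.02

-$30.02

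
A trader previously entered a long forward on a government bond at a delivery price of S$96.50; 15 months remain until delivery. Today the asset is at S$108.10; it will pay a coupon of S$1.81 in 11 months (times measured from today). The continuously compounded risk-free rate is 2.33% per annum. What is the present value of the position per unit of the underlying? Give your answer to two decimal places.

S$12.60

PV(remaining coupons) I = 1.81·e^(−0.0233·11/12) = 1.7718
Current forward F = (S − I)·e^(rT) = (108.10 − 1.7718)·e^(0.0233·15/12) = 106.3282 × 1.029553 = 109.4705
Value (long) = (F − K)·e^(−rT) = (109.4705 − 96.50) × 0.971295 = 12.5982
Value = S$12.60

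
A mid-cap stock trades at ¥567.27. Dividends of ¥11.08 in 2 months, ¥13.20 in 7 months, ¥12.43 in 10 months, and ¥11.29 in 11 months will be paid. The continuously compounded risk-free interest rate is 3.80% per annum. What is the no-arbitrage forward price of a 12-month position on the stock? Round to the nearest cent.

¥540.56

PV(dividends) I = 11.08·e^(−0.0380·2/12) + 13.20·e^(−0.0380·7/12) + 12.43·e^(−0.0380·10/12) + 11.29·e^(−0.0380·11/12)
I = 11.0100 + 12.9106 + 12.0426 + 10.9035 = 46.8667
F = (S − I)·e^(rT) = (567.27 − 46.8667) · e^(0.0380·12/12)
= 520.4033 · e^0.038000 = 520.4033 × 1.038731 = ¥540.56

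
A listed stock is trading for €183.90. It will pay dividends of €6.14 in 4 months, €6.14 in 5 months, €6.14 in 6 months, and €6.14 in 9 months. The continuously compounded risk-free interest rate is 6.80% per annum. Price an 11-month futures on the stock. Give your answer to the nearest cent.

PV(dividends) I = 6.14·e^(−0.0680·4/12) + 6.14·e^(−0.0680·5/12) + 6.14·e^(−0.0680·6/12) + 6.14·e^(−0.0680·9/12)
I = 6.0024 + 5.9685 + 5.9347 + 5.8347 = 23.7403
F = (S − I)·e^(rT) = (183.90 − 23.7403) · e^(0.0680·11/12)
= 160.1597 · e^0.062333 = 160.1597 × 1.064317 = €170.46

€170.46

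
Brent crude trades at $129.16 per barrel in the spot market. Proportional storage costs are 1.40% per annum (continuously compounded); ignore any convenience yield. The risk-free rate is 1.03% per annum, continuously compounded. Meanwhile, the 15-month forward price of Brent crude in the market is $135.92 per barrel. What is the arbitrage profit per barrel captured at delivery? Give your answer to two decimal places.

$2.78 per barrel

Fair forward: F* = S·e^(carry·T), with carry = (r + u) = 0.0103 + 0.0140 = 0.0243
F* = 129.16 · e^(0.0243 × 15/12) = 129.16 · e^0.030375 = 129.16 × 1.030841 = $133.1434
Market $135.92 > fair $133.1434: forward overpriced → cash-and-carry (buy spot, short the forward).
At maturity, profit = |F_mkt − F*| = |135.92 − 133.1434| = $2.78 per barrel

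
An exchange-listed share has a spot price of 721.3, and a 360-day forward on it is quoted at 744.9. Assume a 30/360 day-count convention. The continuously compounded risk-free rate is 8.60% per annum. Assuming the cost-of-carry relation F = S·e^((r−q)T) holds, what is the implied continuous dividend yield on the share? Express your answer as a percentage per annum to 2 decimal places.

From F = S·e^((r−q)T): (r − q) = ln(F/S)/T
ln(744.9/721.3) = ln(1.032719) = 0.032195
(r − q) = 0.032195 / (360/360) = 0.032195
q = r − ln(F/S)/T = 0.0860 − 0.032195 = 0.053805
q = 5.38%

5.38%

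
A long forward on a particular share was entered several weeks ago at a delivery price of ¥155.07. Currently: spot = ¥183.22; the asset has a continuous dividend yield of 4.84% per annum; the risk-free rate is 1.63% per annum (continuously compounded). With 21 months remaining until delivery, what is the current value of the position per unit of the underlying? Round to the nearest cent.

Current fair forward for the remaining 21 months: F = S·e^((r − q)·T), (r − q) = 0.0163 − 0.0484 = -0.0321
F = 183.22 · e^(-0.0321 × 21/12) = 183.22 × 0.945374 = 173.2114
Value of long forward = (F − K)·e^(−rT) = (173.2114 − 155.07) · e^(−0.0163·21/12)
= 18.1414 × 0.971878 = 17.63

¥17.63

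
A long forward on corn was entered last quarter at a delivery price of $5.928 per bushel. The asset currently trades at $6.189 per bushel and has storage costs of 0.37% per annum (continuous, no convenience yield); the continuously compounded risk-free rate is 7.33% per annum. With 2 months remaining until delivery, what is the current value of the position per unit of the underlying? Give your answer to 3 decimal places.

Current fair forward for the remaining 2 months: F = S·e^((r + u)·T), (r + u) = 0.0733 + 0.0037 = 0.0770
F = 6.189 · e^(0.0770 × 2/12) = 6.189 × 1.012916 = 6.2689
Value of long forward = (F − K)·e^(−rT) = (6.2689 − 5.928) · e^(−0.0733·2/12)
= 0.3409 × 0.987858 = 0.337

$0.337 per bushel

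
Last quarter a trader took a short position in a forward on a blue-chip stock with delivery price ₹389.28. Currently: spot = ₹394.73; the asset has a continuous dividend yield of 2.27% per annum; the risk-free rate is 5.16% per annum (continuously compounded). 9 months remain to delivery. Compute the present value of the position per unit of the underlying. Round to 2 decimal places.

-₹13.56

Current fair forward for the remaining 9 months: F = S·e^((r − q)·T), (r − q) = 0.0516 − 0.0227 = 0.0289
F = 394.73 · e^(0.0289 × 9/12) = 394.73 × 1.021912 = 403.3793
Value of long forward = (F − K)·e^(−rT) = (403.3793 − 389.28) · e^(−0.0516·9/12)
= 14.0993 × 0.962039 = 13.56
Short position value = −(long value) = -₹13.56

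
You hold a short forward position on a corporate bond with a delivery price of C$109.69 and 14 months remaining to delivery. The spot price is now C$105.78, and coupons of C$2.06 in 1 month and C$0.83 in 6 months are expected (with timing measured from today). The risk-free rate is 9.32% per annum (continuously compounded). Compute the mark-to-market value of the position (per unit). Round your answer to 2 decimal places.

-C$4.56

PV(remaining coupons) I = 2.06·e^(−0.0932·1/12) + 0.83·e^(−0.0932·6/12) = 2.8363
Current forward F = (S − I)·e^(rT) = (105.78 − 2.8363)·e^(0.0932·14/12) = 102.9437 × 1.114865 = 114.7683
Value (long) = (F − K)·e^(−rT) = (114.7683 − 109.69) × 0.896970 = 4.5551
Short position value = −(long value) = -C$4.56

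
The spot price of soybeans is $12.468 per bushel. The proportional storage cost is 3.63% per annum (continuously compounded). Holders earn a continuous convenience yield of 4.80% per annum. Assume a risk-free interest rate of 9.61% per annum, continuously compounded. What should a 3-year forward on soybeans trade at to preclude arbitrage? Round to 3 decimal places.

$16.061 per bushel

Net carry = r + u − y = 0.0961 + 0.0363 − 0.0480 = 0.0844
F = S·e^((r+u−y)T) = 12.468 · e^(0.0844 × 3) = 12.468 · e^0.253200
= 12.468 × 1.288141 = $16.061 per bushel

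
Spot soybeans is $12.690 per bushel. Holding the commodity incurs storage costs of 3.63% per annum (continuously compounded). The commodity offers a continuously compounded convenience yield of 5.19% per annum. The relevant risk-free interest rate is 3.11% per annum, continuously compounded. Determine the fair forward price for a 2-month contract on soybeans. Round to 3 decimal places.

$12.723 per bushel

Net carry = r + u − y = 0.0311 + 0.0363 − 0.0519 = 0.0155
F = S·e^((r+u−y)T) = 12.690 · e^(0.0155 × 2/12) = 12.690 · e^0.002583
= 12.690 × 1.002586 = $12.723 per bushel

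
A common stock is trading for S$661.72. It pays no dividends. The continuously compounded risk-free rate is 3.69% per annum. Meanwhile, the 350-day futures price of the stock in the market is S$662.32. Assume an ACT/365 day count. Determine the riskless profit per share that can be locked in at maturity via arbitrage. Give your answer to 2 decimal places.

Fair futures: F* = S·e^(carry·T), with carry = r = 0.0369
F* = 661.72 · e^(0.0369 × 350/365) = 661.72 · e^0.035384 = 661.72 × 1.036017 = S$685.5532
Market S$662.32 < fair S$685.5532: forward underpriced → reverse cash-and-carry (short spot, go long the forward).
At maturity, profit = |F_mkt − F*| = |662.32 − 685.5532| = S$23.23 per share

S$23.23 per share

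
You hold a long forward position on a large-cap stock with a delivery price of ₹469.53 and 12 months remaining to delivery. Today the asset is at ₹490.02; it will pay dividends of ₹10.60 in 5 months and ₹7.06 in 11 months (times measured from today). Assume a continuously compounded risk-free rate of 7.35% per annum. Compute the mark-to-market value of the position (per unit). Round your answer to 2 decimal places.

₹36.88

PV(remaining dividends) I = 10.60·e^(−0.0735·5/12) + 7.06·e^(−0.0735·11/12) = 16.8803
Current forward F = (S − I)·e^(rT) = (490.02 − 16.8803)·e^(0.0735·12/12) = 473.1397 × 1.076269 = 509.2256
Value (long) = (F − K)·e^(−rT) = (509.2256 − 469.53) × 0.929136 = 36.8826
Value = ₹36.88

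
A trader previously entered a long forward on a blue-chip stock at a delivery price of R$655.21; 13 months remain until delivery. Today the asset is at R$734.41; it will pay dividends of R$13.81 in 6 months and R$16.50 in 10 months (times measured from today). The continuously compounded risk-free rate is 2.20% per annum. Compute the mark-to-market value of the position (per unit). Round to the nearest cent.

PV(remaining dividends) I = 13.81·e^(−0.0220·6/12) + 16.50·e^(−0.0220·10/12) = 29.8592
Current forward F = (S − I)·e^(rT) = (734.41 − 29.8592)·e^(0.0220·13/12) = 704.5508 × 1.024120 = 721.5446
Value (long) = (F − K)·e^(−rT) = (721.5446 − 655.21) × 0.976448 = 64.7723
Value = R$64.77

R$64.77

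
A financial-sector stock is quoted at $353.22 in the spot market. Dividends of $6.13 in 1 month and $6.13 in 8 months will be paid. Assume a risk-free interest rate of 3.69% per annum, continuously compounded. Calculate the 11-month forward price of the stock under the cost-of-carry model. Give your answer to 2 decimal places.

PV(dividends) I = 6.13·e^(−0.0369·1/12) + 6.13·e^(−0.0369·8/12)
I = 6.1112 + 5.9810 = 12.0922
F = (S − I)·e^(rT) = (353.22 − 12.0922) · e^(0.0369·11/12)
= 341.1278 · e^0.033825 = 341.1278 × 1.034404 = $352.86

$352.86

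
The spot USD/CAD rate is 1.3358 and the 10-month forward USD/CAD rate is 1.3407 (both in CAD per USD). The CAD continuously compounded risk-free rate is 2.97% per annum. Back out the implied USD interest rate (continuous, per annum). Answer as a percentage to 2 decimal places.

2.53%

F = S·e^((r_CAD − r_USD)T) ⇒ r_USD = r_CAD − ln(F/S)/T
ln(1.3407/1.3358) = 0.003662; /(10/12) = 0.004394
r_USD = 0.0297 − 0.004394 = 0.025306
r_USD = 2.53%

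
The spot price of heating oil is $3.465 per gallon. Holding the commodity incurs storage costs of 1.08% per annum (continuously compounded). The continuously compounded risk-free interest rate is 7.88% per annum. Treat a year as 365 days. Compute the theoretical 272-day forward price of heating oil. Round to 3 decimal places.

Net carry = r + u − y = 0.0788 + 0.0108 − 0.0000 = 0.0896
F = S·e^((r+u−y)T) = 3.465 · e^(0.0896 × 272/365) = 3.465 · e^0.066770
= 3.465 × 1.069050 = $3.704 per gallon

$3.704 per gallon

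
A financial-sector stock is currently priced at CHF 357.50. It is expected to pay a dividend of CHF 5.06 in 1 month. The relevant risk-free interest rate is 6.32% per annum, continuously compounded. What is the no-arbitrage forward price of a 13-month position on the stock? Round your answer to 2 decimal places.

CHF 377.44

PV(dividends) I = 5.06·e^(−0.0632·1/12)
I = 5.0334
F = (S − I)·e^(rT) = (357.50 − 5.0334) · e^(0.0632·13/12)
= 352.4666 · e^0.068467 = 352.4666 × 1.070865 = CHF 377.44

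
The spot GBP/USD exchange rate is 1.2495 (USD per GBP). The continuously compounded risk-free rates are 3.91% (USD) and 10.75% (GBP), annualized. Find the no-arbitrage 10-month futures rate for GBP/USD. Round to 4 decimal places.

F = S·e^((r_USD − r_GBP)T) = 1.2495 · e^((0.0391 − 0.1075) × 10/12)
= 1.2495 · e^-0.057000 = 1.2495 × 0.944594
F = 1.1803 USD per GBP

1.1803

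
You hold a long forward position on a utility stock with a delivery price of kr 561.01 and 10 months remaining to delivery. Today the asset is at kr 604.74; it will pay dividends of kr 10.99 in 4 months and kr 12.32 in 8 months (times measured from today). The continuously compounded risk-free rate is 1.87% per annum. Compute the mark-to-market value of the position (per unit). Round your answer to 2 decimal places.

PV(remaining dividends) I = 10.99·e^(−0.0187·4/12) + 12.32·e^(−0.0187·8/12) = 23.0891
Current forward F = (S − I)·e^(rT) = (604.74 − 23.0891)·e^(0.0187·10/12) = 581.6509 × 1.015705 = 590.7857
Value (long) = (F − K)·e^(−rT) = (590.7857 − 561.01) × 0.984537 = 29.3153
Value = kr 29.32

kr 29.32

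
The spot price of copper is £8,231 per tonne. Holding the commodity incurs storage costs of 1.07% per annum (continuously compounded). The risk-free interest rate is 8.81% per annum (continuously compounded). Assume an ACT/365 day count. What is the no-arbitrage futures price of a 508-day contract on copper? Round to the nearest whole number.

£9,444 per tonne

Net carry = r + u − y = 0.0881 + 0.0107 − 0.0000 = 0.0988
F = S·e^((r+u−y)T) = 8231 · e^(0.0988 × 508/365) = 8231 · e^0.137508
= 8231 × 1.147411 = £9,444 per tonne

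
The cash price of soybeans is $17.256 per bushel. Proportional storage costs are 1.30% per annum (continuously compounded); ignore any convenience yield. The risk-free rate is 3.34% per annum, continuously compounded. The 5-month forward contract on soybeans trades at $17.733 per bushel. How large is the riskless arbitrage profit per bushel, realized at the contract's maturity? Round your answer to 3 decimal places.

Fair forward: F* = S·e^(carry·T), with carry = (r + u) = 0.0334 + 0.0130 = 0.0464
F* = 17.256 · e^(0.0464 × 5/12) = 17.256 · e^0.019333 = 17.256 × 1.019521 = $17.5929
Market $17.733 > fair $17.5929: forward overpriced → cash-and-carry (buy spot, short the forward).
At maturity, profit = |F_mkt − F*| = |17.733 − 17.5929| = $0.140 per bushel

$0.140 per bushel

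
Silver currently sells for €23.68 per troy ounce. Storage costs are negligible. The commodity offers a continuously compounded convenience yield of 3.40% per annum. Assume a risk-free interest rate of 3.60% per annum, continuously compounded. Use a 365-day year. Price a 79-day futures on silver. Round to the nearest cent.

€23.69 per troy ounce

Net carry = r + u − y = 0.0360 + 0.0000 − 0.0340 = 0.0020
F = S·e^((r+u−y)T) = 23.68 · e^(0.0020 × 79/365) = 23.68 · e^0.000433
= 23.68 × 1.000433 = €23.69 per troy ounce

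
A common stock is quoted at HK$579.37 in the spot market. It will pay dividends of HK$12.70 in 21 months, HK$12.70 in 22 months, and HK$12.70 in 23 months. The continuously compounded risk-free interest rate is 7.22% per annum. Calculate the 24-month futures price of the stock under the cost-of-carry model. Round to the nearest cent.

PV(dividends) I = 12.70·e^(−0.0722·21/12) + 12.70·e^(−0.0722·22/12) + 12.70·e^(−0.0722·23/12)
I = 11.1926 + 11.1255 + 11.0587 = 33.3768
F = (S − I)·e^(rT) = (579.37 − 33.3768) · e^(0.0722·24/12)
= 545.9932 · e^0.144400 = 545.9932 × 1.155346 = HK$630.81

HK$630.81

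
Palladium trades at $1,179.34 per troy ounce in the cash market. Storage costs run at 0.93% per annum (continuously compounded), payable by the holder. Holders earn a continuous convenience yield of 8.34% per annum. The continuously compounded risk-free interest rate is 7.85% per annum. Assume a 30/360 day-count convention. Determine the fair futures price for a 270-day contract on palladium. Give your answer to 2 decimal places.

$1,183.24 per troy ounce

Net carry = r + u − y = 0.0785 + 0.0093 − 0.0834 = 0.0044
F = S·e^((r+u−y)T) = 1179.34 · e^(0.0044 × 270/360) = 1179.34 · e^0.00330000
= 1179.34 × 1.00330545 = $1,183.24 per troy ounce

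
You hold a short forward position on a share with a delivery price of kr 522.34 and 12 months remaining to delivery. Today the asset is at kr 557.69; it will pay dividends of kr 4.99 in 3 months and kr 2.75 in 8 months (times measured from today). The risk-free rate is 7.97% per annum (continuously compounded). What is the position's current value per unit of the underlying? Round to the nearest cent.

-kr 67.87

PV(remaining dividends) I = 4.99·e^(−0.0797·3/12) + 2.75·e^(−0.0797·8/12) = 7.4993
Current forward F = (S − I)·e^(rT) = (557.69 − 7.4993)·e^(0.0797·12/12) = 550.1907 × 1.082962 = 595.8356
Value (long) = (F − K)·e^(−rT) = (595.8356 − 522.34) × 0.923393 = 67.8653
Short position value = −(long value) = -kr 67.87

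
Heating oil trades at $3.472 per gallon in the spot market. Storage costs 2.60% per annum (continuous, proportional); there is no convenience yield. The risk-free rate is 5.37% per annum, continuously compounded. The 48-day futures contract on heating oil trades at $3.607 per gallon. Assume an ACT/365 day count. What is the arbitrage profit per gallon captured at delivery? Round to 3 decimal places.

$0.098 per gallon

Fair futures: F* = S·e^(carry·T), with carry = (r + u) = 0.0537 + 0.0260 = 0.0797
F* = 3.472 · e^(0.0797 × 48/365) = 3.472 · e^0.010481 = 3.472 × 1.010536 = $3.5086
Market $3.607 > fair $3.5086: forward overpriced → cash-and-carry (buy spot, short the forward).
At maturity, profit = |F_mkt − F*| = |3.607 − 3.5086| = $0.098 per gallon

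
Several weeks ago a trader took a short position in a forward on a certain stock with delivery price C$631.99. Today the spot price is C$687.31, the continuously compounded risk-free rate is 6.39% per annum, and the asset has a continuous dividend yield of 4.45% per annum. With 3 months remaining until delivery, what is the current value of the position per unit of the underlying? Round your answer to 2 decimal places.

-C$57.73

Current fair forward for the remaining 3 months: F = S·e^((r − q)·T), (r − q) = 0.0639 − 0.0445 = 0.0194
F = 687.31 · e^(0.0194 × 3/12) = 687.31 × 1.004862 = 690.6517
Value of long forward = (F − K)·e^(−rT) = (690.6517 − 631.99) · e^(−0.0639·3/12)
= 58.6617 × 0.984152 = 57.73
Short position value = −(long value) = -C$57.73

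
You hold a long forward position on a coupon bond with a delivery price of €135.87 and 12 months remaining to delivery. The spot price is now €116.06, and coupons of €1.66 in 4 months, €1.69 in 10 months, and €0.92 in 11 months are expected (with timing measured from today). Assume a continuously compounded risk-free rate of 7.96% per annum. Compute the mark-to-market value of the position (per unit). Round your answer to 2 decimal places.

PV(remaining coupons) I = 1.66·e^(−0.0796·4/12) + 1.69·e^(−0.0796·10/12) + 0.92·e^(−0.0796·11/12) = 4.0533
Current forward F = (S − I)·e^(rT) = (116.06 − 4.0533)·e^(0.0796·12/12) = 112.0067 × 1.082854 = 121.2869
Value (long) = (F − K)·e^(−rT) = (121.2869 − 135.87) × 0.923486 = -13.4673
Value = -€13.47

-€13.47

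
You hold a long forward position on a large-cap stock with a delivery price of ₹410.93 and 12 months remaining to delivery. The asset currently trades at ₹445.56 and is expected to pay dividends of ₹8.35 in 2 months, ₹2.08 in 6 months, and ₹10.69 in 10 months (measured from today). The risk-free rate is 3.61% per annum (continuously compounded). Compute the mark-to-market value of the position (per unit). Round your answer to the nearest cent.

PV(remaining dividends) I = 8.35·e^(−0.0361·2/12) + 2.08·e^(−0.0361·6/12) + 10.69·e^(−0.0361·10/12) = 20.7159
Current forward F = (S − I)·e^(rT) = (445.56 − 20.7159)·e^(0.0361·12/12) = 424.8441 × 1.036760 = 440.4614
Value (long) = (F − K)·e^(−rT) = (440.4614 − 410.93) × 0.964544 = 28.4843
Value = ₹28.48

₹28.48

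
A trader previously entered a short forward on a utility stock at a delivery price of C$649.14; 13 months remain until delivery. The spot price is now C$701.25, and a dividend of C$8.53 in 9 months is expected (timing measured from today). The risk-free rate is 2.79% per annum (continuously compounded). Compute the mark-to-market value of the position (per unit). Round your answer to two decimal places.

PV(remaining dividends) I = 8.53·e^(−0.0279·9/12) = 8.3534
Current forward F = (S − I)·e^(rT) = (701.25 − 8.3534)·e^(0.0279·13/12) = 692.8966 × 1.030686 = 714.1588
Value (long) = (F − K)·e^(−rT) = (714.1588 − 649.14) × 0.970227 = 63.0830
Short position value = −(long value) = -C$63.08

-C$63.08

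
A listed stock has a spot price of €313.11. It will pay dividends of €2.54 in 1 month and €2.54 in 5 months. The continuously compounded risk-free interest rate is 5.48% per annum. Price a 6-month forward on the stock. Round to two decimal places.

PV(dividends) I = 2.54·e^(−0.0548·1/12) + 2.54·e^(−0.0548·5/12)
I = 2.5284 + 2.4827 = 5.0111
F = (S − I)·e^(rT) = (313.11 − 5.0111) · e^(0.0548·6/12)
= 308.0989 · e^0.027400 = 308.0989 × 1.027779 = €316.66

€316.66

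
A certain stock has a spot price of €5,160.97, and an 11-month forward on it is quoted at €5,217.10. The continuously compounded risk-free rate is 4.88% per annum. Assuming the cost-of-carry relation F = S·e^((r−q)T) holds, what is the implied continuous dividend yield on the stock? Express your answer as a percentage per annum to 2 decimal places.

From F = S·e^((r−q)T): (r − q) = ln(F/S)/T
ln(5217.10/5160.97) = ln(1.010876) = 0.010817
(r − q) = 0.010817 / (11/12) = 0.011800
q = r − ln(F/S)/T = 0.0488 − 0.011800 = 0.037000
q = 3.70%

3.70%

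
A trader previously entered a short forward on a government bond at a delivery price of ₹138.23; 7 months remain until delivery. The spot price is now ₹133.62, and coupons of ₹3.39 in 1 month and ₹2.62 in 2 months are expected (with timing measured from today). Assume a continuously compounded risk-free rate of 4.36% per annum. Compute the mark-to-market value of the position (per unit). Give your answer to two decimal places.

PV(remaining coupons) I = 3.39·e^(−0.0436·1/12) + 2.62·e^(−0.0436·2/12) = 5.9787
Current forward F = (S − I)·e^(rT) = (133.62 − 5.9787)·e^(0.0436·7/12) = 127.6413 × 1.025760 = 130.9293
Value (long) = (F − K)·e^(−rT) = (130.9293 − 138.23) × 0.974887 = -7.1174
Short position value = −(long value) = ₹7.12

₹7.12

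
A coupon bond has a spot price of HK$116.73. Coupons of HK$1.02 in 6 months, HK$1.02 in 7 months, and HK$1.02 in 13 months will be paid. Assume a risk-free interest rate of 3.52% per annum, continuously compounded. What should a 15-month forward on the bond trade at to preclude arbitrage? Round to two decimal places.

PV(coupons) I = 1.02·e^(−0.0352·6/12) + 1.02·e^(−0.0352·7/12) + 1.02·e^(−0.0352·13/12)
I = 1.0022 + 0.9993 + 0.9818 = 2.9833
F = (S − I)·e^(rT) = (116.73 − 2.9833) · e^(0.0352·15/12)
= 113.7467 · e^0.044000 = 113.7467 × 1.044982 = HK$118.86

HK$118.86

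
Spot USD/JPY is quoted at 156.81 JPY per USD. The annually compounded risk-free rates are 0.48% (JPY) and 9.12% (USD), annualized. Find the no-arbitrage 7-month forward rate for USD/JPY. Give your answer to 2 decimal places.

By covered interest parity, F = S · (1+r_JPY)^T / (1+r_USD)^T
= 156.81 × 1.002797 / 1.052230 = 156.81 × 0.953021
F = 149.44 JPY per USD

149.44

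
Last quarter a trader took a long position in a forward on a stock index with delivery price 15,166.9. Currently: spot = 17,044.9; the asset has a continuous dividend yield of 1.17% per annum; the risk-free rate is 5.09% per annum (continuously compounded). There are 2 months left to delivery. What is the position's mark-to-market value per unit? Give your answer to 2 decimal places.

1972.92

Current fair forward for the remaining 2 months: F = S·e^((r − q)·T), (r − q) = 0.0509 − 0.0117 = 0.0392
F = 17044.9 · e^(0.0392 × 2/12) = 17044.9 × 1.00655472 = 17156.6245
Value of long forward = (F − K)·e^(−rT) = (17156.6245 − 15166.9) · e^(−0.0509·2/12)
= 1989.7245 × 0.99155255 = 1972.92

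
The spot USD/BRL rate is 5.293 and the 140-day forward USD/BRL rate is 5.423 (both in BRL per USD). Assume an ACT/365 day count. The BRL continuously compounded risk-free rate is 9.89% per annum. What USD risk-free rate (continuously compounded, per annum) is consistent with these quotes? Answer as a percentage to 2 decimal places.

F = S·e^((r_BRL − r_USD)T) ⇒ r_USD = r_BRL − ln(F/S)/T
ln(5.423/5.293) = 0.024264; /(140/365) = 0.063260
r_USD = 0.0989 − 0.063260 = 0.035640
r_USD = 3.56%

3.56%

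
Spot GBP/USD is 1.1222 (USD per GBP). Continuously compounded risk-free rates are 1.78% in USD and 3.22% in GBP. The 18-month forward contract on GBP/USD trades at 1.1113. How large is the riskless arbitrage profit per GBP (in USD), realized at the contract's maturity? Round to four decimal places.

0.0131 per GBP (in USD)

Fair forward: F* = S·e^(carry·T), with carry = (r_USD − r_GBP) = 0.0178 − 0.0322 = -0.0144
F* = 1.1222 · e^(-0.0144 × 18/12) = 1.1222 · e^-0.021600 = 1.1222 × 0.978632 = 1.0982
Market 1.1113 > fair 1.0982: forward overpriced → cash-and-carry (buy spot, short the forward).
At maturity, profit = |F_mkt − F*| = |1.1113 − 1.0982| = 0.0131 per GBP (in USD)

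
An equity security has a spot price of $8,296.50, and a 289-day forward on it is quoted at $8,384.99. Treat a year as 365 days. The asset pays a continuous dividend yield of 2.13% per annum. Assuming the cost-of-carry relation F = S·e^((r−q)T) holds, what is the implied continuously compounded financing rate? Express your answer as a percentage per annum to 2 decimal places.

3.47%

From F = S·e^((r−q)T): (r − q) = ln(F/S)/T
ln(8384.99/8296.50) = ln(1.010666) = 0.010610
(r − q) = 0.010610 / (289/365) = 0.013400
r = ln(F/S)/T + q = 0.013400 + 0.0213 = 0.034700
r = 3.47%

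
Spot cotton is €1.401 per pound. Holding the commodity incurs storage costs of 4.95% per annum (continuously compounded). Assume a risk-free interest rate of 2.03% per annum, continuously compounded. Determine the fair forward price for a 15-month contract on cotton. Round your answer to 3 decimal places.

Net carry = r + u − y = 0.0203 + 0.0495 − 0.0000 = 0.0698
F = S·e^((r+u−y)T) = 1.401 · e^(0.0698 × 15/12) = 1.401 · e^0.087250
= 1.401 × 1.091169 = €1.529 per pound

€1.529 per pound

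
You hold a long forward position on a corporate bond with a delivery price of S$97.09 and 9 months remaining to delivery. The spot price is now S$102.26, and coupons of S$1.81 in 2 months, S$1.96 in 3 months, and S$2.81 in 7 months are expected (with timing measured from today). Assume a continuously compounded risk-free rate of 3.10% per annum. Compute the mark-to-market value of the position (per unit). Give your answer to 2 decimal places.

PV(remaining coupons) I = 1.81·e^(−0.0310·2/12) + 1.96·e^(−0.0310·3/12) + 2.81·e^(−0.0310·7/12) = 6.5052
Current forward F = (S − I)·e^(rT) = (102.26 − 6.5052)·e^(0.0310·9/12) = 95.7548 × 1.023522 = 98.0071
Value (long) = (F − K)·e^(−rT) = (98.0071 − 97.09) × 0.977018 = 0.8960
Value = S$0.90

S$0.90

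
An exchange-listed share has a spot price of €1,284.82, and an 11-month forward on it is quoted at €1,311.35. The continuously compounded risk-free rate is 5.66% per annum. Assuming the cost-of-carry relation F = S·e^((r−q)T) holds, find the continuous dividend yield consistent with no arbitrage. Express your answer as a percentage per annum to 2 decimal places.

3.43%

From F = S·e^((r−q)T): (r − q) = ln(F/S)/T
ln(1311.35/1284.82) = ln(1.020649) = 0.020439
(r − q) = 0.020439 / (11/12) = 0.022297
q = r − ln(F/S)/T = 0.0566 − 0.022297 = 0.034303
q = 3.43%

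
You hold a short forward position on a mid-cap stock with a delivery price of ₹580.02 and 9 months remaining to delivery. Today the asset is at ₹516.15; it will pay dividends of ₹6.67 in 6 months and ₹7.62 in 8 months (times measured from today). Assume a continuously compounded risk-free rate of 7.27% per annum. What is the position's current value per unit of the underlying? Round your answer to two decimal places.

PV(remaining dividends) I = 6.67·e^(−0.0727·6/12) + 7.62·e^(−0.0727·8/12) = 13.6914
Current forward F = (S − I)·e^(rT) = (516.15 − 13.6914)·e^(0.0727·9/12) = 502.4586 × 1.056039 = 530.6159
Value (long) = (F − K)·e^(−rT) = (530.6159 − 580.02) × 0.946935 = -46.7825
Short position value = −(long value) = ₹46.78

₹46.78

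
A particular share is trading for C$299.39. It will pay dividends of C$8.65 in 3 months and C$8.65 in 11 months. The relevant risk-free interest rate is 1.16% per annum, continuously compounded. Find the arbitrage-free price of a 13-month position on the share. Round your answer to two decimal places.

PV(dividends) I = 8.65·e^(−0.0116·3/12) + 8.65·e^(−0.0116·11/12)
I = 8.6250 + 8.5585 = 17.1835
F = (S − I)·e^(rT) = (299.39 − 17.1835) · e^(0.0116·13/12)
= 282.2065 · e^0.012567 = 282.2065 × 1.012646 = C$285.78

C$285.78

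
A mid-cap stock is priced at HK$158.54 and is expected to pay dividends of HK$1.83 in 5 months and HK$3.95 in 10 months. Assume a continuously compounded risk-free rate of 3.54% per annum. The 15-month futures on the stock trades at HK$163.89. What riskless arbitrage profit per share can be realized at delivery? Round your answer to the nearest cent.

HK$4.07 per share

PV(dividends) I = 1.83·e^(−0.0354·5/12) + 3.95·e^(−0.0354·10/12) = 5.6384
Fair futures F* = (S − I)·e^(rT) = (158.54 − 5.6384)·e^0.044250 = 152.9016 × 1.045244 = 159.8195
Market HK$163.89 > fair 159.8195: forward overpriced → cash-and-carry (borrow at r, buy the stock and collect the dividends, short the forward).
Profit at T = |F_mkt − F*| = |163.89 − 159.8195| = HK$4.07 per share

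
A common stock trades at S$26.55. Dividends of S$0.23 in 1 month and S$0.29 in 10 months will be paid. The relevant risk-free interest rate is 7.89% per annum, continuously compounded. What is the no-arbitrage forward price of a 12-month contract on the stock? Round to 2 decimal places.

S$28.19

PV(dividends) I = 0.23·e^(−0.0789·1/12) + 0.29·e^(−0.0789·10/12)
I = 0.2285 + 0.2715 = 0.5000
F = (S − I)·e^(rT) = (26.55 − 0.5000) · e^(0.0789·12/12)
= 26.0500 · e^0.078900 = 26.0500 × 1.082096 = S$28.19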